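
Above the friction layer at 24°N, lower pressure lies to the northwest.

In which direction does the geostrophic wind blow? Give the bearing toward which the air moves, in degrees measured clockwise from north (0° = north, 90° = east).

The pressure-gradient force points toward the northwest (bearing 315°).
Geostrophic balance: in the Northern Hemisphere the Coriolis force deflects motion to the right, so the geostrophic wind blows 90° to the right of the pressure-gradient force (low pressure on the left).
Rotating 315° by 90° clockwise gives 045° — the wind blows toward the northeast.

045°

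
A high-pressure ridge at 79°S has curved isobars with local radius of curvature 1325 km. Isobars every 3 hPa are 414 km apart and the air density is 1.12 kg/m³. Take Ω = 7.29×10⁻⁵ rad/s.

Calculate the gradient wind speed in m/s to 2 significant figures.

Coriolis parameter at 79°S:
f = 2Ω sin φ = 2 × 7.29×10⁻⁵ × sin 79° = 1.43×10⁻⁴ s⁻¹
Pressure gradient: |∂P/∂n| = 300 Pa / 414000 m = 7.25×10⁻⁴ Pa/m
Geostrophic speed: V_g = |∂P/∂n|/(fρ) = 7.25×10⁻⁴/(1.43×10⁻⁴ × 1.12) = 4.52 m/s
Around a high, pressure-gradient force acts outward with centrifugal, so Coriolis balances both:
fV = (1/ρ)|∂P/∂n| + V²/R  →  V² − fR·V + fR·V_g = 0
With fR = 1.43×10⁻⁴ × 1325×10³ m = 190 m/s:
V = [fR − √((fR)² − 4 fR V_g)]/2 = [190 − √(190² − 4×190×4.52)]/2 = 4.63 m/s
Supergeostrophic (V > V_g = 4.52 m/s), as expected around a high.

4.6 m/s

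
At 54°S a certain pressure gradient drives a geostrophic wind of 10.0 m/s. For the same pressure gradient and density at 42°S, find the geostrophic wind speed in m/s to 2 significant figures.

12 m/s

With the same pressure gradient and density, V_g ∝ 1/f ∝ 1/sin φ.
V₂ = V₁ · sin φ₁ / sin φ₂ = 10.0 × sin 54° / sin 42°
V₂ = 10.0 × 0.8090/0.6691 = 12 m/s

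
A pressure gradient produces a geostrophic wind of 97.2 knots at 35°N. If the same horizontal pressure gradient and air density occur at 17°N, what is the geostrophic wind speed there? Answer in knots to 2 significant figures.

With the same pressure gradient and density, V_g ∝ 1/f ∝ 1/sin φ.
V₂ = V₁ · sin φ₁ / sin φ₂ = 97.2 × sin 35° / sin 17°
V₂ = 97.2 × 0.5736/0.2924 = 190 knots

190 knots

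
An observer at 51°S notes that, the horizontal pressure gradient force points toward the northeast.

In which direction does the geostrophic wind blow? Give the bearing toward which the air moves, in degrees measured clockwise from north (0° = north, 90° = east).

315°

The pressure-gradient force points toward the northeast (bearing 045°).
Geostrophic balance: in the Southern Hemisphere the Coriolis force deflects motion to the left, so the geostrophic wind blows 90° to the left of the pressure-gradient force (low pressure on the right).
Rotating 045° by 90° counterclockwise gives 315° — the wind blows toward the northwest.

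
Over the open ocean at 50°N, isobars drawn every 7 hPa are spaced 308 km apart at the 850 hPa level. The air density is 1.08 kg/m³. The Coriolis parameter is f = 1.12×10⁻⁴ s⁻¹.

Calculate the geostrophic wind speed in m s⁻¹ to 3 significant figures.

18.8 m s⁻¹

Pressure gradient: |∂P/∂n| = 700 Pa / 308000 m = 2.27×10⁻³ Pa/m
Geostrophic balance (pressure-gradient force = Coriolis force):
V_g = (1/(fρ)) |∂P/∂n| = 2.27×10⁻³ / (1.12×10⁻⁴ × 1.08) = 18.8 m/s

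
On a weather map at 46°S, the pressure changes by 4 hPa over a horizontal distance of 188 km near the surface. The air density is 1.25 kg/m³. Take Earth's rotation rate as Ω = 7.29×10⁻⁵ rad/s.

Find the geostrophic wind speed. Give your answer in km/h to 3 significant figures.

58.4 km/h

Coriolis parameter at 46°S:
f = 2Ω sin φ = 2 × 7.29×10⁻⁵ × sin 46° = 1.05×10⁻⁴ s⁻¹
Pressure gradient: |∂P/∂n| = 400 Pa / 188000 m = 2.13×10⁻³ Pa/m
Geostrophic balance (pressure-gradient force = Coriolis force):
V_g = (1/(fρ)) |∂P/∂n| = 2.13×10⁻³ / (1.05×10⁻⁴ × 1.25) = 16.2 m/s
Converting: 16.2 m/s × 3.6 = 58.4 km/h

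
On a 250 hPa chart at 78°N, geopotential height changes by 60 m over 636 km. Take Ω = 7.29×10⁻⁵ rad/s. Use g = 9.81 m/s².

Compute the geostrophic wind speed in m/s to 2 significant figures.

Coriolis parameter at 78°N:
f = 2Ω sin φ = 2 × 7.29×10⁻⁵ × sin 78° = 1.43×10⁻⁴ s⁻¹
Height gradient: |∂Z/∂n| = 60 m / 636000 m = 9.43×10⁻⁵
On a pressure surface, geostrophic balance gives V_g = (g/f)|∂Z/∂n|:
V_g = 9.81 × 9.43×10⁻⁵ / 1.43×10⁻⁴ = 6.49 m/s

6.5 m/s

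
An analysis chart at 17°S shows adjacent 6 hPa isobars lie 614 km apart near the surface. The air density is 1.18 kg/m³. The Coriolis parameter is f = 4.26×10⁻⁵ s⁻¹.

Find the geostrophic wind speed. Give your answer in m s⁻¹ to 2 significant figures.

19 m s⁻¹

Pressure gradient: |∂P/∂n| = 600 Pa / 614000 m = 9.77×10⁻⁴ Pa/m
Geostrophic balance (pressure-gradient force = Coriolis force):
V_g = (1/(fρ)) |∂P/∂n| = 9.77×10⁻⁴ / (4.26×10⁻⁵ × 1.18) = 19.4 m/s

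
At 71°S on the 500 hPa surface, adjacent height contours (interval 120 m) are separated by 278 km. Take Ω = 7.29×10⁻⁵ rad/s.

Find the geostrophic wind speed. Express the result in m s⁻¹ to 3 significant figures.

30.7 m s⁻¹

Coriolis parameter at 71°S:
f = 2Ω sin φ = 2 × 7.29×10⁻⁵ × sin 71° = 1.38×10⁻⁴ s⁻¹
Height gradient: |∂Z/∂n| = 120 m / 278000 m = 4.32×10⁻⁴
On a pressure surface, geostrophic balance gives V_g = (g/f)|∂Z/∂n|:
V_g = 9.81 × 4.32×10⁻⁴ / 1.38×10⁻⁴ = 30.7 m/s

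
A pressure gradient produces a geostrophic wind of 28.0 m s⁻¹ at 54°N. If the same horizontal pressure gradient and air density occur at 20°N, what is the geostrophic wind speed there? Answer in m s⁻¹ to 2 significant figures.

66 m s⁻¹

With the same pressure gradient and density, V_g ∝ 1/f ∝ 1/sin φ.
V₂ = V₁ · sin φ₁ / sin φ₂ = 28.0 × sin 54° / sin 20°
V₂ = 28.0 × 0.8090/0.3420 = 66 m s⁻¹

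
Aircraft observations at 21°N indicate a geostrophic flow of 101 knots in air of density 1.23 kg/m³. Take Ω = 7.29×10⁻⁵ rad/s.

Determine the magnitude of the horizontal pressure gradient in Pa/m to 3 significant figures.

3.34×10⁻³ Pa/m

Coriolis parameter at 21°N:
f = 2Ω sin φ = 2 × 7.29×10⁻⁵ × sin 21° = 5.23×10⁻⁵ s⁻¹
Wind speed in SI: 101 knots = 52.0 m/s
Geostrophic balance rearranged: |∂P/∂n| = f ρ V_g
|∂P/∂n| = 5.23×10⁻⁵ × 1.23 × 52.0 = 3.34×10⁻³ Pa/m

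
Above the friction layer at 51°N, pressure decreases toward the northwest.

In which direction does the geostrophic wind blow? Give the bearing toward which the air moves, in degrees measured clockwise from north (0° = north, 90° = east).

045°

The pressure-gradient force points toward the northwest (bearing 315°).
Geostrophic balance: in the Northern Hemisphere the Coriolis force deflects motion to the right, so the geostrophic wind blows 90° to the right of the pressure-gradient force (low pressure on the left).
Rotating 315° by 90° clockwise gives 045° — the wind blows toward the northeast.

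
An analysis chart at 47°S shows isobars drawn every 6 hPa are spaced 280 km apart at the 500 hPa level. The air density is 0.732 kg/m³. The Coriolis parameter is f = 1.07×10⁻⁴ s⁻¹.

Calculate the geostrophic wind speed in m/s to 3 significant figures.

27.4 m/s

Pressure gradient: |∂P/∂n| = 600 Pa / 280000 m = 2.14×10⁻³ Pa/m
Geostrophic balance (pressure-gradient force = Coriolis force):
V_g = (1/(fρ)) |∂P/∂n| = 2.14×10⁻³ / (1.07×10⁻⁴ × 0.732) = 27.4 m/s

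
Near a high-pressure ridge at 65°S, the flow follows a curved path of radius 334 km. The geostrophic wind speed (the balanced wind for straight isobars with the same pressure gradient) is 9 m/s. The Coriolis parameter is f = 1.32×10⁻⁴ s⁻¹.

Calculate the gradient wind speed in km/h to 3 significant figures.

45.4 km/h

Around a high, pressure-gradient force acts outward with centrifugal, so Coriolis balances both:
fV = (1/ρ)|∂P/∂n| + V²/R  →  V² − fR·V + fR·V_g = 0
With fR = 1.32×10⁻⁴ × 334×10³ m = 44.1 m/s:
V = [fR − √((fR)² − 4 fR V_g)]/2 = [44.1 − √(44.1² − 4×44.1×9)]/2 = 12.6 m/s
Supergeostrophic (V > V_g = 9 m/s), as expected around a high.
Converting: 12.6 m/s × 3.6 = 45.4 km/h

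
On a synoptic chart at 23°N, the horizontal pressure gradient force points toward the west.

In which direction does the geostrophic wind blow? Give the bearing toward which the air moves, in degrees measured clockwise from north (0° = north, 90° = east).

The pressure-gradient force points toward the west (bearing 270°).
Geostrophic balance: in the Northern Hemisphere the Coriolis force deflects motion to the right, so the geostrophic wind blows 90° to the right of the pressure-gradient force (low pressure on the left).
Rotating 270° by 90° clockwise gives 000° — the wind blows toward the north.

000°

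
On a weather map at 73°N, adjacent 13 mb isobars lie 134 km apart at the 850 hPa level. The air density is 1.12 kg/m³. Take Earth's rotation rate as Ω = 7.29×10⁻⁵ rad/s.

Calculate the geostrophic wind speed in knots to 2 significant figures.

120 knots

Coriolis parameter at 73°N:
f = 2Ω sin φ = 2 × 7.29×10⁻⁵ × sin 73° = 1.39×10⁻⁴ s⁻¹
Pressure gradient: |∂P/∂n| = 1300 Pa / 134000 m = 9.70×10⁻³ Pa/m
Geostrophic balance (pressure-gradient force = Coriolis force):
V_g = (1/(fρ)) |∂P/∂n| = 9.70×10⁻³ / (1.39×10⁻⁴ × 1.12) = 62.1 m/s
Converting: 62.1 m/s × 1.944 = 120 knots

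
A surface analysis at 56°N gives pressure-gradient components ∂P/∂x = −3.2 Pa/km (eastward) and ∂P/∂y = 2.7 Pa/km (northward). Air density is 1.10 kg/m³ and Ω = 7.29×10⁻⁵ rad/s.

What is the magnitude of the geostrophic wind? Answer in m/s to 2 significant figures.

Coriolis parameter at 56°N:
f = 2Ω sin φ = 2 × 7.29×10⁻⁵ × sin 56° = 1.21×10⁻⁴ s⁻¹
Component geostrophic relations (x east, y north):
u_g = −(1/(fρ)) ∂P/∂y,  v_g = (1/(fρ)) ∂P/∂x
u_g = −(2.7×10⁻³)/(1.21×10⁻⁴ × 1.10) = −20.3 m/s;  v_g = (−3.2×10⁻³)/(1.21×10⁻⁴ × 1.10) = −24.1 m/s
|V_g| = √(u_g² + v_g²) = 31.5 m/s

31 m/s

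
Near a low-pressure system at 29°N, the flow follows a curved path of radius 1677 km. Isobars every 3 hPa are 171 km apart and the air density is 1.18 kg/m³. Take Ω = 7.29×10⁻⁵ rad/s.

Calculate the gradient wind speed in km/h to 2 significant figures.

66 km/h

Coriolis parameter at 29°N:
f = 2Ω sin φ = 2 × 7.29×10⁻⁵ × sin 29° = 7.07×10⁻⁵ s⁻¹
Pressure gradient: |∂P/∂n| = 300 Pa / 171000 m = 1.75×10⁻³ Pa/m
Geostrophic speed: V_g = |∂P/∂n|/(fρ) = 1.75×10⁻³/(7.07×10⁻⁵ × 1.18) = 21.0 m/s
Around a low, centrifugal force acts outward with Coriolis, so pressure-gradient force balances both:
(1/ρ)|∂P/∂n| = fV + V²/R  →  V² + fR·V − fR·V_g = 0
With fR = 7.07×10⁻⁵ × 1677×10³ m = 119 m/s:
V = [−fR + √((fR)² + 4 fR V_g)]/2 = [−119 + √(119² + 4×119×21)]/2 = 18.2 m/s
Subgeostrophic (V < V_g = 21 m/s), as expected around a low.
Converting: 18.2 m/s × 3.6 = 66 km/h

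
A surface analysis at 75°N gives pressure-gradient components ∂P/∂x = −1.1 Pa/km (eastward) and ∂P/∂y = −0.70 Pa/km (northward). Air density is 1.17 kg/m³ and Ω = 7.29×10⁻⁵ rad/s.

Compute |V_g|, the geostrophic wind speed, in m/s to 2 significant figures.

Coriolis parameter at 75°N:
f = 2Ω sin φ = 2 × 7.29×10⁻⁵ × sin 75° = 1.41×10⁻⁴ s⁻¹
Component geostrophic relations (x east, y north):
u_g = −(1/(fρ)) ∂P/∂y,  v_g = (1/(fρ)) ∂P/∂x
u_g = −(−0.70×10⁻³)/(1.41×10⁻⁴ × 1.17) = 4.25 m/s;  v_g = (−1.1×10⁻³)/(1.41×10⁻⁴ × 1.17) = −6.68 m/s
|V_g| = √(u_g² + v_g²) = 7.91 m/s

7.9 m/s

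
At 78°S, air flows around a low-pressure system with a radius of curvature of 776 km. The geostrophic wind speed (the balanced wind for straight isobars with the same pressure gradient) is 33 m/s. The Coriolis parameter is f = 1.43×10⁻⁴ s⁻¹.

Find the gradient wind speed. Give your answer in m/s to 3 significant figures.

Around a low, centrifugal force acts outward with Coriolis, so pressure-gradient force balances both:
(1/ρ)|∂P/∂n| = fV + V²/R  →  V² + fR·V − fR·V_g = 0
With fR = 1.43×10⁻⁴ × 776×10³ m = 111 m/s:
V = [−fR + √((fR)² + 4 fR V_g)]/2 = [−111 + √(111² + 4×111×33)]/2 = 26.6 m/s
Subgeostrophic (V < V_g = 33 m/s), as expected around a low.

26.6 m/s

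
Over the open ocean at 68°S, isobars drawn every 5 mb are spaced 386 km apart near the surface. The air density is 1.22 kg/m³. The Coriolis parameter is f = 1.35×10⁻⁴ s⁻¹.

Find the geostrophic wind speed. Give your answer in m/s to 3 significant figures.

7.86 m/s

Pressure gradient: |∂P/∂n| = 500 Pa / 386000 m = 1.30×10⁻³ Pa/m
Geostrophic balance (pressure-gradient force = Coriolis force):
V_g = (1/(fρ)) |∂P/∂n| = 1.30×10⁻³ / (1.35×10⁻⁴ × 1.22) = 7.86 m/s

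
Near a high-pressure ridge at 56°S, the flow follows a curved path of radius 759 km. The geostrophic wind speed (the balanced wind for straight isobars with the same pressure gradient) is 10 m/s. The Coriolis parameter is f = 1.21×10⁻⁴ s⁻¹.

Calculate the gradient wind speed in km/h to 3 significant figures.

Around a high, pressure-gradient force acts outward with centrifugal, so Coriolis balances both:
fV = (1/ρ)|∂P/∂n| + V²/R  →  V² − fR·V + fR·V_g = 0
With fR = 1.21×10⁻⁴ × 759×10³ m = 91.8 m/s:
V = [fR − √((fR)² − 4 fR V_g)]/2 = [91.8 − √(91.8² − 4×91.8×10)]/2 = 11.4 m/s
Supergeostrophic (V > V_g = 10 m/s), as expected around a high.
Converting: 11.4 m/s × 3.6 = 41.1 km/h

41.1 km/h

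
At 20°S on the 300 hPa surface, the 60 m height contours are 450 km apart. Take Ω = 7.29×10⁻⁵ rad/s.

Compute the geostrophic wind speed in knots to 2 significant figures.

51 knots

Coriolis parameter at 20°S:
f = 2Ω sin φ = 2 × 7.29×10⁻⁵ × sin 20° = 4.99×10⁻⁵ s⁻¹
Height gradient: |∂Z/∂n| = 60 m / 450000 m = 1.33×10⁻⁴
On a pressure surface, geostrophic balance gives V_g = (g/f)|∂Z/∂n|:
V_g = 9.81 × 1.33×10⁻⁴ / 4.99×10⁻⁵ = 26.2 m/s
Converting: 26.2 m/s × 1.944 = 51 knots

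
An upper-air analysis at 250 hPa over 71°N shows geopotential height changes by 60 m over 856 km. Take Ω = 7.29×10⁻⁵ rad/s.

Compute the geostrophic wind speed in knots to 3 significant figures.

9.70 knots

Coriolis parameter at 71°N:
f = 2Ω sin φ = 2 × 7.29×10⁻⁵ × sin 71° = 1.38×10⁻⁴ s⁻¹
Height gradient: |∂Z/∂n| = 60 m / 856000 m = 7.01×10⁻⁵
On a pressure surface, geostrophic balance gives V_g = (g/f)|∂Z/∂n|:
V_g = 9.81 × 7.01×10⁻⁵ / 1.38×10⁻⁴ = 4.99 m/s
Converting: 4.99 m/s × 1.944 = 9.70 knots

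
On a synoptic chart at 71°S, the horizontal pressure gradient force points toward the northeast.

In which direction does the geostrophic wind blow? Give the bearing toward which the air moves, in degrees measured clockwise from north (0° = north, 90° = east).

The pressure-gradient force points toward the northeast (bearing 045°).
Geostrophic balance: in the Southern Hemisphere the Coriolis force deflects motion to the left, so the geostrophic wind blows 90° to the left of the pressure-gradient force (low pressure on the right).
Rotating 045° by 90° counterclockwise gives 315° — the wind blows toward the northwest.

315°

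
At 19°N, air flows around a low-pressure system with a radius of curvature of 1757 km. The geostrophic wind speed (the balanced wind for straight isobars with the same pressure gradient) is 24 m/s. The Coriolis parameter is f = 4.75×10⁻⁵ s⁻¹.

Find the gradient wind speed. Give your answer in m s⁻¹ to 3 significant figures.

Around a low, centrifugal force acts outward with Coriolis, so pressure-gradient force balances both:
(1/ρ)|∂P/∂n| = fV + V²/R  →  V² + fR·V − fR·V_g = 0
With fR = 4.75×10⁻⁵ × 1757×10³ m = 83.5 m/s:
V = [−fR + √((fR)² + 4 fR V_g)]/2 = [−83.5 + √(83.5² + 4×83.5×24)]/2 = 19.5 m/s
Subgeostrophic (V < V_g = 24 m/s), as expected around a low.

19.5 m s⁻¹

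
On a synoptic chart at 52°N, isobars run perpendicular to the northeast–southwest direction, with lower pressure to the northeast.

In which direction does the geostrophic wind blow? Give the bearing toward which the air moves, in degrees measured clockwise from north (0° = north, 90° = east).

135°

The pressure-gradient force points toward the northeast (bearing 045°).
Geostrophic balance: in the Northern Hemisphere the Coriolis force deflects motion to the right, so the geostrophic wind blows 90° to the right of the pressure-gradient force (low pressure on the left).
Rotating 045° by 90° clockwise gives 135° — the wind blows toward the southeast.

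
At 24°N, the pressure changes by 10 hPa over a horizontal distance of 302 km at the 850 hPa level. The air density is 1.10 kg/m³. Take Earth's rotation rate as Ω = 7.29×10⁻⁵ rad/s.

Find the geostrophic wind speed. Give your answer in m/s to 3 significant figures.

Coriolis parameter at 24°N:
f = 2Ω sin φ = 2 × 7.29×10⁻⁵ × sin 24° = 5.93×10⁻⁵ s⁻¹
Pressure gradient: |∂P/∂n| = 1000 Pa / 302000 m = 3.31×10⁻³ Pa/m
Geostrophic balance (pressure-gradient force = Coriolis force):
V_g = (1/(fρ)) |∂P/∂n| = 3.31×10⁻³ / (5.93×10⁻⁵ × 1.10) = 50.8 m/s

50.8 m/s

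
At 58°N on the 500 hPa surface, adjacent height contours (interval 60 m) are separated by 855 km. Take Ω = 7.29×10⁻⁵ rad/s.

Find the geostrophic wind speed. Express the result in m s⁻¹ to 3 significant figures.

Coriolis parameter at 58°N:
f = 2Ω sin φ = 2 × 7.29×10⁻⁵ × sin 58° = 1.24×10⁻⁴ s⁻¹
Height gradient: |∂Z/∂n| = 60 m / 855000 m = 7.02×10⁻⁵
On a pressure surface, geostrophic balance gives V_g = (g/f)|∂Z/∂n|:
V_g = 9.81 × 7.02×10⁻⁵ / 1.24×10⁻⁴ = 5.57 m/s

5.57 m s⁻¹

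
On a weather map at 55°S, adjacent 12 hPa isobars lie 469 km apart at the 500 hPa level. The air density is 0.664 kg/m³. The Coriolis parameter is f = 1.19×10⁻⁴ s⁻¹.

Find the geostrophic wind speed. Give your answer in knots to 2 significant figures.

Pressure gradient: |∂P/∂n| = 1200 Pa / 469000 m = 2.56×10⁻³ Pa/m
Geostrophic balance (pressure-gradient force = Coriolis force):
V_g = (1/(fρ)) |∂P/∂n| = 2.56×10⁻³ / (1.19×10⁻⁴ × 0.664) = 32.4 m/s
Converting: 32.4 m/s × 1.944 = 63 knots

63 knots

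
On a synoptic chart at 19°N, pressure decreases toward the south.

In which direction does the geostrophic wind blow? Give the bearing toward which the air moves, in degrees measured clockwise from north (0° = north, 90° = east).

270°

The pressure-gradient force points toward the south (bearing 180°).
Geostrophic balance: in the Northern Hemisphere the Coriolis force deflects motion to the right, so the geostrophic wind blows 90° to the right of the pressure-gradient force (low pressure on the left).
Rotating 180° by 90° clockwise gives 270° — the wind blows toward the west.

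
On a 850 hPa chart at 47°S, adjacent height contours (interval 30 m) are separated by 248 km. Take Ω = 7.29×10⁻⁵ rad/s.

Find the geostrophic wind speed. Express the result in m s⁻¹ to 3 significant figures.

11.1 m s⁻¹

Coriolis parameter at 47°S:
f = 2Ω sin φ = 2 × 7.29×10⁻⁵ × sin 47° = 1.07×10⁻⁴ s⁻¹
Height gradient: |∂Z/∂n| = 30 m / 248000 m = 1.21×10⁻⁴
On a pressure surface, geostrophic balance gives V_g = (g/f)|∂Z/∂n|:
V_g = 9.81 × 1.21×10⁻⁴ / 1.07×10⁻⁴ = 11.1 m/s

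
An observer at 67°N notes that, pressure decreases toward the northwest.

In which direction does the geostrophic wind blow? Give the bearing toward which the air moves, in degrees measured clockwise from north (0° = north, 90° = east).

045°

The pressure-gradient force points toward the northwest (bearing 315°).
Geostrophic balance: in the Northern Hemisphere the Coriolis force deflects motion to the right, so the geostrophic wind blows 90° to the right of the pressure-gradient force (low pressure on the left).
Rotating 315° by 90° clockwise gives 045° — the wind blows toward the northeast.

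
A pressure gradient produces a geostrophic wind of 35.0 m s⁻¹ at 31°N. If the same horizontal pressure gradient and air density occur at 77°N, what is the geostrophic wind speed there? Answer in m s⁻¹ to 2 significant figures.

With the same pressure gradient and density, V_g ∝ 1/f ∝ 1/sin φ.
V₂ = V₁ · sin φ₁ / sin φ₂ = 35.0 × sin 31° / sin 77°
V₂ = 35.0 × 0.5150/0.9744 = 19 m s⁻¹

19 m s⁻¹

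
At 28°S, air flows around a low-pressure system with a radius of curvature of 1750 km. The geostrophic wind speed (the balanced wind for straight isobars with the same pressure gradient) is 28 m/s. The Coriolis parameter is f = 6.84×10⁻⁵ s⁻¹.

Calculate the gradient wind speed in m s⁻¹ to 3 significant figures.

23.4 m s⁻¹

Around a low, centrifugal force acts outward with Coriolis, so pressure-gradient force balances both:
(1/ρ)|∂P/∂n| = fV + V²/R  →  V² + fR·V − fR·V_g = 0
With fR = 6.84×10⁻⁵ × 1750×10³ m = 120 m/s:
V = [−fR + √((fR)² + 4 fR V_g)]/2 = [−120 + √(120² + 4×120×28)]/2 = 23.4 m/s
Subgeostrophic (V < V_g = 28 m/s), as expected around a low.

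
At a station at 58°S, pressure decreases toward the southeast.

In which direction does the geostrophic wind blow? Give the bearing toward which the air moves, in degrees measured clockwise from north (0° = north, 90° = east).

045°

The pressure-gradient force points toward the southeast (bearing 135°).
Geostrophic balance: in the Southern Hemisphere the Coriolis force deflects motion to the left, so the geostrophic wind blows 90° to the left of the pressure-gradient force (low pressure on the right).
Rotating 135° by 90° counterclockwise gives 045° — the wind blows toward the northeast.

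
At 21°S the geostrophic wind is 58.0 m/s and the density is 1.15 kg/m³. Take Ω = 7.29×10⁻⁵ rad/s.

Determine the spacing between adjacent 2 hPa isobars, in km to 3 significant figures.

57.4 km

Coriolis parameter at 21°S:
f = 2Ω sin φ = 2 × 7.29×10⁻⁵ × sin 21° = 5.23×10⁻⁵ s⁻¹
Geostrophic balance rearranged: |∂P/∂n| = f ρ V_g
|∂P/∂n| = 5.23×10⁻⁵ × 1.15 × 58.0 = 3.49×10⁻³ Pa/m
Isobar spacing: Δn = ΔP/|∂P/∂n| = 200 Pa / 3.49×10⁻³ Pa/m = 57388 m ≈ 57.4 km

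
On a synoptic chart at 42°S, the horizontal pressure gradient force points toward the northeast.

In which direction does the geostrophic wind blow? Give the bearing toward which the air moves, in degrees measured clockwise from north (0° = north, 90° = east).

The pressure-gradient force points toward the northeast (bearing 045°).
Geostrophic balance: in the Southern Hemisphere the Coriolis force deflects motion to the left, so the geostrophic wind blows 90° to the left of the pressure-gradient force (low pressure on the right).
Rotating 045° by 90° counterclockwise gives 315° — the wind blows toward the northwest.

315°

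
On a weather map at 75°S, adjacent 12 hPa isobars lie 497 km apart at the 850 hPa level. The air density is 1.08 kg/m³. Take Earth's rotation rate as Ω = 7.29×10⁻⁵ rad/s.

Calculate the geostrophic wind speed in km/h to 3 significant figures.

57.1 km/h

Coriolis parameter at 75°S:
f = 2Ω sin φ = 2 × 7.29×10⁻⁵ × sin 75° = 1.41×10⁻⁴ s⁻¹
Pressure gradient: |∂P/∂n| = 1200 Pa / 497000 m = 2.41×10⁻³ Pa/m
Geostrophic balance (pressure-gradient force = Coriolis force):
V_g = (1/(fρ)) |∂P/∂n| = 2.41×10⁻³ / (1.41×10⁻⁴ × 1.08) = 15.9 m/s
Converting: 15.9 m/s × 3.6 = 57.1 km/h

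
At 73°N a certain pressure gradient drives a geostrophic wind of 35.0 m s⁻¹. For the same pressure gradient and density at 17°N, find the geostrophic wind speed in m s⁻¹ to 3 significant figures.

114 m s⁻¹

With the same pressure gradient and density, V_g ∝ 1/f ∝ 1/sin φ.
V₂ = V₁ · sin φ₁ / sin φ₂ = 35.0 × sin 73° / sin 17°
V₂ = 35.0 × 0.9563/0.2924 = 114 m s⁻¹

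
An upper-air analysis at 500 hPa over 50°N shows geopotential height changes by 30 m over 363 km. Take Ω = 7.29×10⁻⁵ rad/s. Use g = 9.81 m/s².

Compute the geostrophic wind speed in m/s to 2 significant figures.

Coriolis parameter at 50°N:
f = 2Ω sin φ = 2 × 7.29×10⁻⁵ × sin 50° = 1.12×10⁻⁴ s⁻¹
Height gradient: |∂Z/∂n| = 30 m / 363000 m = 8.26×10⁻⁵
On a pressure surface, geostrophic balance gives V_g = (g/f)|∂Z/∂n|:
V_g = 9.81 × 8.26×10⁻⁵ / 1.12×10⁻⁴ = 7.26 m/s

7.3 m/s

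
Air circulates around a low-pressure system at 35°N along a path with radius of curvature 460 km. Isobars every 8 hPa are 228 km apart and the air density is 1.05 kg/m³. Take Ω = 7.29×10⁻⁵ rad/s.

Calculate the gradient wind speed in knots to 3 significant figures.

47.5 knots

Coriolis parameter at 35°N:
f = 2Ω sin φ = 2 × 7.29×10⁻⁵ × sin 35° = 8.36×10⁻⁵ s⁻¹
Pressure gradient: |∂P/∂n| = 800 Pa / 228000 m = 3.51×10⁻³ Pa/m
Geostrophic speed: V_g = |∂P/∂n|/(fρ) = 3.51×10⁻³/(8.36×10⁻⁵ × 1.05) = 40.0 m/s
Around a low, centrifugal force acts outward with Coriolis, so pressure-gradient force balances both:
(1/ρ)|∂P/∂n| = fV + V²/R  →  V² + fR·V − fR·V_g = 0
With fR = 8.36×10⁻⁵ × 460×10³ m = 38.5 m/s:
V = [−fR + √((fR)² + 4 fR V_g)]/2 = [−38.5 + √(38.5² + 4×38.5×40)]/2 = 24.4 m/s
Subgeostrophic (V < V_g = 40 m/s), as expected around a low.
Converting: 24.4 m/s × 1.944 = 47.5 knots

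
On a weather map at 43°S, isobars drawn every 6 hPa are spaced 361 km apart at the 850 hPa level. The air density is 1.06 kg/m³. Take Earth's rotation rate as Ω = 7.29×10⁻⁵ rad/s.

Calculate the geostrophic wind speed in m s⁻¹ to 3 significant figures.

Coriolis parameter at 43°S:
f = 2Ω sin φ = 2 × 7.29×10⁻⁵ × sin 43° = 9.94×10⁻⁵ s⁻¹
Pressure gradient: |∂P/∂n| = 600 Pa / 361000 m = 1.66×10⁻³ Pa/m
Geostrophic balance (pressure-gradient force = Coriolis force):
V_g = (1/(fρ)) |∂P/∂n| = 1.66×10⁻³ / (9.94×10⁻⁵ × 1.06) = 15.8 m/s

15.8 m s⁻¹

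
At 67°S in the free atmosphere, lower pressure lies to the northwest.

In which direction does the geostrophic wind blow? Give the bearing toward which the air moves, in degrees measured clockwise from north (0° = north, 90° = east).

225°

The pressure-gradient force points toward the northwest (bearing 315°).
Geostrophic balance: in the Southern Hemisphere the Coriolis force deflects motion to the left, so the geostrophic wind blows 90° to the left of the pressure-gradient force (low pressure on the right).
Rotating 315° by 90° counterclockwise gives 225° — the wind blows toward the southwest.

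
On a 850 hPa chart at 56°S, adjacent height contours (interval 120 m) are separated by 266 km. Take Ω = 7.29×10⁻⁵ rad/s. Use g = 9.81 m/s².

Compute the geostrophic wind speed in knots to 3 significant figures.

Coriolis parameter at 56°S:
f = 2Ω sin φ = 2 × 7.29×10⁻⁵ × sin 56° = 1.21×10⁻⁴ s⁻¹
Height gradient: |∂Z/∂n| = 120 m / 266000 m = 4.51×10⁻⁴
On a pressure surface, geostrophic balance gives V_g = (g/f)|∂Z/∂n|:
V_g = 9.81 × 4.51×10⁻⁴ / 1.21×10⁻⁴ = 36.6 m/s
Converting: 36.6 m/s × 1.944 = 71.2 knots

71.2 knots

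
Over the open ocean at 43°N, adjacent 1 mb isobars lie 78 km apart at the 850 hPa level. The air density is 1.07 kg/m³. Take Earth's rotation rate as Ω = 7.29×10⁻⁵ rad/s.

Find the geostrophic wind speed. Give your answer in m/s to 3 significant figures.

12.0 m/s

Coriolis parameter at 43°N:
f = 2Ω sin φ = 2 × 7.29×10⁻⁵ × sin 43° = 9.94×10⁻⁵ s⁻¹
Pressure gradient: |∂P/∂n| = 100 Pa / 78000 m = 1.28×10⁻³ Pa/m
Geostrophic balance (pressure-gradient force = Coriolis force):
V_g = (1/(fρ)) |∂P/∂n| = 1.28×10⁻³ / (9.94×10⁻⁵ × 1.07) = 12.0 m/s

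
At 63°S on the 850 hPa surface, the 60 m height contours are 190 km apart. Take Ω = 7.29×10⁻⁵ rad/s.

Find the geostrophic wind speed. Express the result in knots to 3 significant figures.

Coriolis parameter at 63°S:
f = 2Ω sin φ = 2 × 7.29×10⁻⁵ × sin 63° = 1.30×10⁻⁴ s⁻¹
Height gradient: |∂Z/∂n| = 60 m / 190000 m = 3.16×10⁻⁴
On a pressure surface, geostrophic balance gives V_g = (g/f)|∂Z/∂n|:
V_g = 9.81 × 3.16×10⁻⁴ / 1.30×10⁻⁴ = 23.8 m/s
Converting: 23.8 m/s × 1.944 = 46.4 knots

46.4 knots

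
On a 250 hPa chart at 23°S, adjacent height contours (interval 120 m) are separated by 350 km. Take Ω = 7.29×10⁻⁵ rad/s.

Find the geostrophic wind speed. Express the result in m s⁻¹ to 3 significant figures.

Coriolis parameter at 23°S:
f = 2Ω sin φ = 2 × 7.29×10⁻⁵ × sin 23° = 5.70×10⁻⁵ s⁻¹
Height gradient: |∂Z/∂n| = 120 m / 350000 m = 3.43×10⁻⁴
On a pressure surface, geostrophic balance gives V_g = (g/f)|∂Z/∂n|:
V_g = 9.81 × 3.43×10⁻⁴ / 5.70×10⁻⁵ = 59.0 m/s

59.0 m s⁻¹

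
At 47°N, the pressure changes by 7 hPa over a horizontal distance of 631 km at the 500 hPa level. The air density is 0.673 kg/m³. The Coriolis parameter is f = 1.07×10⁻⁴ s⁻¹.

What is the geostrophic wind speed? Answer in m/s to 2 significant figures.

15 m/s

Pressure gradient: |∂P/∂n| = 700 Pa / 631000 m = 1.11×10⁻³ Pa/m
Geostrophic balance (pressure-gradient force = Coriolis force):
V_g = (1/(fρ)) |∂P/∂n| = 1.11×10⁻³ / (1.07×10⁻⁴ × 0.673) = 15.4 m/s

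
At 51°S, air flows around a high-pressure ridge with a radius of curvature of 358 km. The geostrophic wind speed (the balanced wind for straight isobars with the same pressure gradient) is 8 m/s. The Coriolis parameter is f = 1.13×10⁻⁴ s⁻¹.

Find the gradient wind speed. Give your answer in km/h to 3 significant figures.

Around a high, pressure-gradient force acts outward with centrifugal, so Coriolis balances both:
fV = (1/ρ)|∂P/∂n| + V²/R  →  V² − fR·V + fR·V_g = 0
With fR = 1.13×10⁻⁴ × 358×10³ m = 40.5 m/s:
V = [fR − √((fR)² − 4 fR V_g)]/2 = [40.5 − √(40.5² − 4×40.5×8)]/2 = 11 m/s
Supergeostrophic (V > V_g = 8 m/s), as expected around a high.
Converting: 11 m/s × 3.6 = 39.5 km/h

39.5 km/h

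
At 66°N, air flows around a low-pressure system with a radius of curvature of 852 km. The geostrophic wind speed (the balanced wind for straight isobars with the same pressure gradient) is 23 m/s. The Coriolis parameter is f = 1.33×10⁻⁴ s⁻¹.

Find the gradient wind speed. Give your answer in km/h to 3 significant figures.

70.6 km/h

Around a low, centrifugal force acts outward with Coriolis, so pressure-gradient force balances both:
(1/ρ)|∂P/∂n| = fV + V²/R  →  V² + fR·V − fR·V_g = 0
With fR = 1.33×10⁻⁴ × 852×10³ m = 113 m/s:
V = [−fR + √((fR)² + 4 fR V_g)]/2 = [−113 + √(113² + 4×113×23)]/2 = 19.6 m/s
Subgeostrophic (V < V_g = 23 m/s), as expected around a low.
Converting: 19.6 m/s × 3.6 = 70.6 km/h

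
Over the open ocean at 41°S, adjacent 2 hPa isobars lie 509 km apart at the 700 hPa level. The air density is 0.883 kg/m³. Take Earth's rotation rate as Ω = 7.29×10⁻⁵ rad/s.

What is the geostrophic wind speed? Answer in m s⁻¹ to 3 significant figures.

4.65 m s⁻¹

Coriolis parameter at 41°S:
f = 2Ω sin φ = 2 × 7.29×10⁻⁵ × sin 41° = 9.57×10⁻⁵ s⁻¹
Pressure gradient: |∂P/∂n| = 200 Pa / 509000 m = 3.93×10⁻⁴ Pa/m
Geostrophic balance (pressure-gradient force = Coriolis force):
V_g = (1/(fρ)) |∂P/∂n| = 3.93×10⁻⁴ / (9.57×10⁻⁵ × 0.883) = 4.65 m/s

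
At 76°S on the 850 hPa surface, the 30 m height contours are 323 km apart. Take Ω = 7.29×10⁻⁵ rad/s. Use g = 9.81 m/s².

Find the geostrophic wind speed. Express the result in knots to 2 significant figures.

Coriolis parameter at 76°S:
f = 2Ω sin φ = 2 × 7.29×10⁻⁵ × sin 76° = 1.41×10⁻⁴ s⁻¹
Height gradient: |∂Z/∂n| = 30 m / 323000 m = 9.29×10⁻⁵
On a pressure surface, geostrophic balance gives V_g = (g/f)|∂Z/∂n|:
V_g = 9.81 × 9.29×10⁻⁵ / 1.41×10⁻⁴ = 6.44 m/s
Converting: 6.44 m/s × 1.944 = 13 knots

13 knots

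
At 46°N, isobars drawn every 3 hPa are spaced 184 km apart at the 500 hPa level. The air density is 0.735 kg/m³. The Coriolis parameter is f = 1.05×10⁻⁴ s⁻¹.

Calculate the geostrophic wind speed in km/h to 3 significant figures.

76.1 km/h

Pressure gradient: |∂P/∂n| = 300 Pa / 184000 m = 1.63×10⁻³ Pa/m
Geostrophic balance (pressure-gradient force = Coriolis force):
V_g = (1/(fρ)) |∂P/∂n| = 1.63×10⁻³ / (1.05×10⁻⁴ × 0.735) = 21.1 m/s
Converting: 21.1 m/s × 3.6 = 76.1 km/h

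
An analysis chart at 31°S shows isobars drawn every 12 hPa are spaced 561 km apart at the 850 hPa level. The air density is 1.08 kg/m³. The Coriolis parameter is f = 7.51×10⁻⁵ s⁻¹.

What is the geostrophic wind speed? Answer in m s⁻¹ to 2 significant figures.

Pressure gradient: |∂P/∂n| = 1200 Pa / 561000 m = 2.14×10⁻³ Pa/m
Geostrophic balance (pressure-gradient force = Coriolis force):
V_g = (1/(fρ)) |∂P/∂n| = 2.14×10⁻³ / (7.51×10⁻⁵ × 1.08) = 26.4 m/s

26 m s⁻¹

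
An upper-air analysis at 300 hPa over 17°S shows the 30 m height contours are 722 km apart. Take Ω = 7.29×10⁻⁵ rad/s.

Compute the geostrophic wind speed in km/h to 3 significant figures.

Coriolis parameter at 17°S:
f = 2Ω sin φ = 2 × 7.29×10⁻⁵ × sin 17° = 4.26×10⁻⁵ s⁻¹
Height gradient: |∂Z/∂n| = 30 m / 722000 m = 4.16×10⁻⁵
On a pressure surface, geostrophic balance gives V_g = (g/f)|∂Z/∂n|:
V_g = 9.81 × 4.16×10⁻⁵ / 4.26×10⁻⁵ = 9.56 m/s
Converting: 9.56 m/s × 3.6 = 34.4 km/h

34.4 km/h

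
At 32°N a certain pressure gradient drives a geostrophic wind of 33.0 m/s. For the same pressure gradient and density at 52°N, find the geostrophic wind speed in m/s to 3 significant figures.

22.2 m/s

With the same pressure gradient and density, V_g ∝ 1/f ∝ 1/sin φ.
V₂ = V₁ · sin φ₁ / sin φ₂ = 33.0 × sin 32° / sin 52°
V₂ = 33.0 × 0.5299/0.7880 = 22.2 m/s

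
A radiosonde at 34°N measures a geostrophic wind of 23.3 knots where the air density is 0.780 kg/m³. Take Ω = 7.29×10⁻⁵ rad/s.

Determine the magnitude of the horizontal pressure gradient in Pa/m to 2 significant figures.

7.6×10⁻⁴ Pa/m

Coriolis parameter at 34°N:
f = 2Ω sin φ = 2 × 7.29×10⁻⁵ × sin 34° = 8.15×10⁻⁵ s⁻¹
Wind speed in SI: 23.3 knots = 12.0 m/s
Geostrophic balance rearranged: |∂P/∂n| = f ρ V_g
|∂P/∂n| = 8.15×10⁻⁵ × 0.780 × 12.0 = 7.62×10⁻⁴ Pa/m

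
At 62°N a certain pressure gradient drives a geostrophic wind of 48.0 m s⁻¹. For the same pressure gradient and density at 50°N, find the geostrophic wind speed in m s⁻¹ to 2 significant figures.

55 m s⁻¹

With the same pressure gradient and density, V_g ∝ 1/f ∝ 1/sin φ.
V₂ = V₁ · sin φ₁ / sin φ₂ = 48.0 × sin 62° / sin 50°
V₂ = 48.0 × 0.8829/0.7660 = 55 m s⁻¹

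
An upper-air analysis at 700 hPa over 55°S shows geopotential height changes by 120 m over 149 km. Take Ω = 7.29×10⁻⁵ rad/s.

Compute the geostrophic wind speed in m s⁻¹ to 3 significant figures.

Coriolis parameter at 55°S:
f = 2Ω sin φ = 2 × 7.29×10⁻⁵ × sin 55° = 1.19×10⁻⁴ s⁻¹
Height gradient: |∂Z/∂n| = 120 m / 149000 m = 8.05×10⁻⁴
On a pressure surface, geostrophic balance gives V_g = (g/f)|∂Z/∂n|:
V_g = 9.81 × 8.05×10⁻⁴ / 1.19×10⁻⁴ = 66.2 m/s

66.2 m s⁻¹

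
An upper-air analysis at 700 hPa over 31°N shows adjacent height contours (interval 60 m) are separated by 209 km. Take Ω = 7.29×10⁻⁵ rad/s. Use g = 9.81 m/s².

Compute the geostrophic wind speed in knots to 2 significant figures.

Coriolis parameter at 31°N:
f = 2Ω sin φ = 2 × 7.29×10⁻⁵ × sin 31° = 7.51×10⁻⁵ s⁻¹
Height gradient: |∂Z/∂n| = 60 m / 209000 m = 2.87×10⁻⁴
On a pressure surface, geostrophic balance gives V_g = (g/f)|∂Z/∂n|:
V_g = 9.81 × 2.87×10⁻⁴ / 7.51×10⁻⁵ = 37.5 m/s
Converting: 37.5 m/s × 1.944 = 73 knots

73 knots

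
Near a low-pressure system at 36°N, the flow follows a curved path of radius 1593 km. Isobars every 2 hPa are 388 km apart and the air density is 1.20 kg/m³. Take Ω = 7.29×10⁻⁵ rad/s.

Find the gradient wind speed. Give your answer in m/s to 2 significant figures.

4.8 m/s

Coriolis parameter at 36°N:
f = 2Ω sin φ = 2 × 7.29×10⁻⁵ × sin 36° = 8.57×10⁻⁵ s⁻¹
Pressure gradient: |∂P/∂n| = 200 Pa / 388000 m = 5.15×10⁻⁴ Pa/m
Geostrophic speed: V_g = |∂P/∂n|/(fρ) = 5.15×10⁻⁴/(8.57×10⁻⁵ × 1.20) = 5.01 m/s
Around a low, centrifugal force acts outward with Coriolis, so pressure-gradient force balances both:
(1/ρ)|∂P/∂n| = fV + V²/R  →  V² + fR·V − fR·V_g = 0
With fR = 8.57×10⁻⁵ × 1593×10³ m = 137 m/s:
V = [−fR + √((fR)² + 4 fR V_g)]/2 = [−137 + √(137² + 4×137×5.01)]/2 = 4.84 m/s
Subgeostrophic (V < V_g = 5.01 m/s), as expected around a low.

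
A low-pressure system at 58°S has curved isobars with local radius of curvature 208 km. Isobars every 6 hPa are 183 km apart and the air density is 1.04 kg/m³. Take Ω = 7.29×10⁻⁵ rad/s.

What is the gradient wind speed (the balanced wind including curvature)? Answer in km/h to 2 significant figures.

Coriolis parameter at 58°S:
f = 2Ω sin φ = 2 × 7.29×10⁻⁵ × sin 58° = 1.24×10⁻⁴ s⁻¹
Pressure gradient: |∂P/∂n| = 600 Pa / 183000 m = 3.28×10⁻³ Pa/m
Geostrophic speed: V_g = |∂P/∂n|/(fρ) = 3.28×10⁻³/(1.24×10⁻⁴ × 1.04) = 25.5 m/s
Around a low, centrifugal force acts outward with Coriolis, so pressure-gradient force balances both:
(1/ρ)|∂P/∂n| = fV + V²/R  →  V² + fR·V − fR·V_g = 0
With fR = 1.24×10⁻⁴ × 208×10³ m = 25.7 m/s:
V = [−fR + √((fR)² + 4 fR V_g)]/2 = [−25.7 + √(25.7² + 4×25.7×25.5)]/2 = 15.8 m/s
Subgeostrophic (V < V_g = 25.5 m/s), as expected around a low.
Converting: 15.8 m/s × 3.6 = 57 km/h

57 km/h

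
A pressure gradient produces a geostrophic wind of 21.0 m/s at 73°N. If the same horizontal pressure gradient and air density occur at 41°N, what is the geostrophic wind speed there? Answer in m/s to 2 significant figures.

31 m/s

With the same pressure gradient and density, V_g ∝ 1/f ∝ 1/sin φ.
V₂ = V₁ · sin φ₁ / sin φ₂ = 21.0 × sin 73° / sin 41°
V₂ = 21.0 × 0.9563/0.6561 = 31 m/s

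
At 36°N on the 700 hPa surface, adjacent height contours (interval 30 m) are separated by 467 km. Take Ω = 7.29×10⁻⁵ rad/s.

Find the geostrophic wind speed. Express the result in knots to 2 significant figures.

Coriolis parameter at 36°N:
f = 2Ω sin φ = 2 × 7.29×10⁻⁵ × sin 36° = 8.57×10⁻⁵ s⁻¹
Height gradient: |∂Z/∂n| = 30 m / 467000 m = 6.42×10⁻⁵
On a pressure surface, geostrophic balance gives V_g = (g/f)|∂Z/∂n|:
V_g = 9.81 × 6.42×10⁻⁵ / 8.57×10⁻⁵ = 7.35 m/s
Converting: 7.35 m/s × 1.944 = 14 knots

14 knots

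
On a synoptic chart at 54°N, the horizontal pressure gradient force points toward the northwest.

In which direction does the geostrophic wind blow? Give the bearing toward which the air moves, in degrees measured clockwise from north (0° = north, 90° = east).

The pressure-gradient force points toward the northwest (bearing 315°).
Geostrophic balance: in the Northern Hemisphere the Coriolis force deflects motion to the right, so the geostrophic wind blows 90° to the right of the pressure-gradient force (low pressure on the left).
Rotating 315° by 90° clockwise gives 045° — the wind blows toward the northeast.

045°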